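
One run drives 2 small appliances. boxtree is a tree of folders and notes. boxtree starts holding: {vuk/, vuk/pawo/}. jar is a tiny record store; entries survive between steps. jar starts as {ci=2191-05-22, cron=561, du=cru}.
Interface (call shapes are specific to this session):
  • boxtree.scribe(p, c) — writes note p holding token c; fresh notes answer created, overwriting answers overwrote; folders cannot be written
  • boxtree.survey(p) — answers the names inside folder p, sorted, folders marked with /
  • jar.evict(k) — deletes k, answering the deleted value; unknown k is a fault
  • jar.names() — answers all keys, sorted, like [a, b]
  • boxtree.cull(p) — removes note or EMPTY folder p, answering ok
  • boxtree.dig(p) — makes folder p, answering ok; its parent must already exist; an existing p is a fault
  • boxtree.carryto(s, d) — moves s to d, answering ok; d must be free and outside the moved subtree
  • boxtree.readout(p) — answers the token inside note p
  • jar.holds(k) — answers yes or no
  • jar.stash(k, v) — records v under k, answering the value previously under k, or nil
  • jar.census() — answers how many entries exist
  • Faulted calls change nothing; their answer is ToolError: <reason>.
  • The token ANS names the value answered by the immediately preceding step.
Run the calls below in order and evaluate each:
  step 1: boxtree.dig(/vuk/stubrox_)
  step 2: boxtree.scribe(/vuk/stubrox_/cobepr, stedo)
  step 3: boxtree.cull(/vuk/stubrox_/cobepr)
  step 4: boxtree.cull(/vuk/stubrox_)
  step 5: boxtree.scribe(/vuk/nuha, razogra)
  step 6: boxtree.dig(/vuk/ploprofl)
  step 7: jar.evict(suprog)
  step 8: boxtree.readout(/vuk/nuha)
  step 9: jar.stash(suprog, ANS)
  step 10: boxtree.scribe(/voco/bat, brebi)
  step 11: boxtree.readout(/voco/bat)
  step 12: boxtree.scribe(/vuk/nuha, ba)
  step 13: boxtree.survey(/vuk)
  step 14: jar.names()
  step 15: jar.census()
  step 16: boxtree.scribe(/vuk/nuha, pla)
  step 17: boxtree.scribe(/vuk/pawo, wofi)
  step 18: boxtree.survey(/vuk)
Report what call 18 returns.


Answer: [nuha, pawo/, ploprofl/]

Derivation:
> boxtree.dig p='/vuk/stubrox_'
  ok
> boxtree.scribe p='/vuk/stubrox_/cobepr' c='stedo'
  created
> boxtree.cull p='/vuk/stubrox_/cobepr'
  ok
> boxtree.cull p='/vuk/stubrox_'
  ok
> boxtree.scribe p='/vuk/nuha' c='razogra'
  created
> boxtree.dig p='/vuk/ploprofl'
  ok
> jar.evict k='suprog'
  ToolError: no such key suprog
> boxtree.readout p='/vuk/nuha'
  razogra
> jar.stash k='suprog' v='ANS'
  nil
> boxtree.scribe p='/voco/bat' c='brebi'
  ToolError: no parent
> boxtree.readout p='/voco/bat'
  ToolError: not found
> boxtree.scribe p='/vuk/nuha' c='ba'
  overwrote
> boxtree.survey p='/vuk'
  [nuha, pawo/, ploprofl/]
> jar.names
  [ci, cron, du, suprog]
> jar.census
  4
> boxtree.scribe p='/vuk/nuha' c='pla'
  overwrote
> boxtree.scribe p='/vuk/pawo' c='wofi'
  ToolError: is a directory
> boxtree.survey p='/vuk'
  [nuha, pawo/, ploprofl/]


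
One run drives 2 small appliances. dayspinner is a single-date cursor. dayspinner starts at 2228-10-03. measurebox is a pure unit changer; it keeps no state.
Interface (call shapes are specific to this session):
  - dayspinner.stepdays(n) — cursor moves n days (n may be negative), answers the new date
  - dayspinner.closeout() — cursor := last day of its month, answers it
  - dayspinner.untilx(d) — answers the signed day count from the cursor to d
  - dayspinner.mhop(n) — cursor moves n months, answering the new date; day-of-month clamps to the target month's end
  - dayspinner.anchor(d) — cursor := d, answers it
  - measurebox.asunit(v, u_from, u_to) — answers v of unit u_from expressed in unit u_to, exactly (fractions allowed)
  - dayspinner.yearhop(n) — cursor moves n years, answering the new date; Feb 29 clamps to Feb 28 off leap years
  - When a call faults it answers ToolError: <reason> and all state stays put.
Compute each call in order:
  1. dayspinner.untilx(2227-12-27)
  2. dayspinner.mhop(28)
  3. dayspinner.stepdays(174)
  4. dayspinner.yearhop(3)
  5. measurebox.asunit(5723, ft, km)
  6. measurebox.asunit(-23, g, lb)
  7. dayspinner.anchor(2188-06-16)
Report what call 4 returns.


·→ untilx(d→2227-12-27)
·← -281
·→ mhop(n→28)
·← 2231-02-03
·→ stepdays(n→174)
·← 2231-07-27
·→ yearhop(n→3)
·← 2234-07-27
·→ asunit(v→5723, u_from→ft, u_to→km)
·← 2180463/1250000
·→ asunit(v→-23, u_from→g, u_to→lb)
·← -2300000/45359237
·→ anchor(d→2188-06-16)
·← 2188-06-16

Answer: 2234-07-27


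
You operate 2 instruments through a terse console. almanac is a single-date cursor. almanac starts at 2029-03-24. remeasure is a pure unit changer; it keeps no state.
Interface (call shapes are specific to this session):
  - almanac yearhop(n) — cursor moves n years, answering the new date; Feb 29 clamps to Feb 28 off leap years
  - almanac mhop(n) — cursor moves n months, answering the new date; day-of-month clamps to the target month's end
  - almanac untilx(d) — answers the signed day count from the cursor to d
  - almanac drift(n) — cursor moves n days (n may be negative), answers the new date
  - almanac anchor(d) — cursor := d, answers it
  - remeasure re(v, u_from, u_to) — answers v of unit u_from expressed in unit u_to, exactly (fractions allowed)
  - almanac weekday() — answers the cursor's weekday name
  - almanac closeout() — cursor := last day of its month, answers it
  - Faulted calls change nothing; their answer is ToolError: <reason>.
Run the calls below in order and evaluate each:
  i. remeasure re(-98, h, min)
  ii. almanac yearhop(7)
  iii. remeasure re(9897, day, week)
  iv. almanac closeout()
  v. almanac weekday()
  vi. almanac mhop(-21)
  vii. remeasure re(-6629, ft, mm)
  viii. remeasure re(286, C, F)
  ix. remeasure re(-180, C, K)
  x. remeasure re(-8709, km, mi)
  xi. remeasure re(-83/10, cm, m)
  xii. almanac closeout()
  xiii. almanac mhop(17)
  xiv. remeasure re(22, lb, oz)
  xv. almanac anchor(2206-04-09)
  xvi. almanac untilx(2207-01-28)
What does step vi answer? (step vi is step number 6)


I run remeasure re using v→-98, u_from→h, u_to→min, yielding -5880.
I call almanac yearhop using n→7, and get 2036-03-24.
I use remeasure re using v→9897, u_from→day, u_to→week, and observe 9897/7.
Calling almanac closeout: 2036-03-31.
Using almanac weekday, yielding Monday.
Invoking almanac mhop using n→-21, and see 2034-06-30.
Using remeasure re using v→-6629, u_from→ft, u_to→mm, and see -10102596/5.
I invoke remeasure re using v→286, u_from→C, u_to→F, yielding 2734/5.
I use remeasure re using v→-180, u_from→C, u_to→K, and see 1863/20.
Calling remeasure re using v→-8709, u_from→km, u_to→mi, — result: -45359375/8382.
Using remeasure re using v→-83/10, u_from→cm, u_to→m, and get -83/1000.
Invoking almanac closeout, which returns 2034-06-30.
Then almanac mhop using n→17, giving 2035-11-30.
Now I run remeasure re using v→22, u_from→lb, u_to→oz, which returns 352.
Calling almanac anchor using d→2206-04-09, which returns 2206-04-09.
Using almanac untilx using d→2207-01-28, and see 294.

Answer: 2034-06-30


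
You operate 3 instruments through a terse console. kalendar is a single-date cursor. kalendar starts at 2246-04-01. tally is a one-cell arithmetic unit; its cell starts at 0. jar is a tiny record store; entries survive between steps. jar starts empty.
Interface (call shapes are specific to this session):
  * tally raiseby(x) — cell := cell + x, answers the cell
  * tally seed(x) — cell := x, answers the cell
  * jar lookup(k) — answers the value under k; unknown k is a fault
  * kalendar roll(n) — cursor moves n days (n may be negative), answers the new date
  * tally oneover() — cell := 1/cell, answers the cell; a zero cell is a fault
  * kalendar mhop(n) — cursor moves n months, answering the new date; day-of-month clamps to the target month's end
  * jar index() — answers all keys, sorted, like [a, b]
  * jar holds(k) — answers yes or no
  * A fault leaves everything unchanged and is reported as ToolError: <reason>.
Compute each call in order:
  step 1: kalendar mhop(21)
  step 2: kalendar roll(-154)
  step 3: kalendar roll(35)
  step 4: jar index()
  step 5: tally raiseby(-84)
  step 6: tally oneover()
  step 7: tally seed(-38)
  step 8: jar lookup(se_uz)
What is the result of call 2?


Answer: 2247-07-31

Derivation:
==> kalendar mhop(21)
<== 2248-01-01
==> kalendar roll(-154)
<== 2247-07-31
==> kalendar roll(35)
<== 2247-09-04
==> jar index()
<== []
==> tally raiseby(-84)
<== -84
==> tally oneover()
<== -1/84
==> tally seed(-38)
<== -38
==> jar lookup(se_uz)
<== ToolError: no such key se_uz


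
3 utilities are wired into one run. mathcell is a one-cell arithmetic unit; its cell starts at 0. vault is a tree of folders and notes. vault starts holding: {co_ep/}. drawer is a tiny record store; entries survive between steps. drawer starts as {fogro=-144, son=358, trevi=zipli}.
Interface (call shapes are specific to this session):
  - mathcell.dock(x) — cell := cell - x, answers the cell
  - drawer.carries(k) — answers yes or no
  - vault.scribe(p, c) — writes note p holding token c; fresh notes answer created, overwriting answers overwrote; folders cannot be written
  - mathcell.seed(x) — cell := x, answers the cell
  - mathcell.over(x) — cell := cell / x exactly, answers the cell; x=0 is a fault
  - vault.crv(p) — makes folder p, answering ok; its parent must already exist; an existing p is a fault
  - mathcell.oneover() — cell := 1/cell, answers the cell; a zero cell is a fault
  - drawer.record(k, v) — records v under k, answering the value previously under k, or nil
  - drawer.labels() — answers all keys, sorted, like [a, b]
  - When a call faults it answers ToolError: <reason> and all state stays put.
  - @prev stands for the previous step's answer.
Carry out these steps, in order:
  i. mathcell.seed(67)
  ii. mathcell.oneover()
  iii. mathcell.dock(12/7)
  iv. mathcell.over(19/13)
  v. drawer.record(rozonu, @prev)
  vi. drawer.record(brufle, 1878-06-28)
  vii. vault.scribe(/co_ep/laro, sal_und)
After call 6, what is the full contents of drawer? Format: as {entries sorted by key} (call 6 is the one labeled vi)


Answer: {brufle=1878-06-28, fogro=-144, rozonu=-10361/8911, son=358, trevi=zipli}

Derivation:
[in] seed x='67'
= 67
[in] oneover
= 1/67
[in] dock x='12/7'
= -797/469
[in] over x='19/13'
= -10361/8911
[in] record k='rozonu' v='@prev'
= nil
[in] record k='brufle' v='1878-06-28'
= nil
[in] scribe p='/co_ep/laro' c='sal_und'
= created


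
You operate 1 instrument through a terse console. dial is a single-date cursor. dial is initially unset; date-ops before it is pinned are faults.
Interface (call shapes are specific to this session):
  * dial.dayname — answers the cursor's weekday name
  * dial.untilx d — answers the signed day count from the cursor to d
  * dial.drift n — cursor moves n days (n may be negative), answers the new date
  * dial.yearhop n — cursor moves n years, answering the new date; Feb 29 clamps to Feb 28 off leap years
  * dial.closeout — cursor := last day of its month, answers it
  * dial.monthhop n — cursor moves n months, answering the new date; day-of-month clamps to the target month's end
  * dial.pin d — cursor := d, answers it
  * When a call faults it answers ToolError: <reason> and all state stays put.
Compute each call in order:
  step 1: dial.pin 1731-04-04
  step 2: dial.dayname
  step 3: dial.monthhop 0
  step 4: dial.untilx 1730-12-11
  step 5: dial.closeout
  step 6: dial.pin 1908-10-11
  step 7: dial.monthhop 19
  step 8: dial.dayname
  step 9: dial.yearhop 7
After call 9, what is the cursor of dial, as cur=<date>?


Answer: cur=1917-05-11

Derivation:
[in] pin d: 1731-04-04
= 1731-04-04
[in] dayname
= Wednesday
[in] monthhop n: 0
= 1731-04-04
[in] untilx d: 1730-12-11
= -114
[in] closeout
= 1731-04-30
[in] pin d: 1908-10-11
= 1908-10-11
[in] monthhop n: 19
= 1910-05-11
[in] dayname
= Wednesday
[in] yearhop n: 7
= 1917-05-11


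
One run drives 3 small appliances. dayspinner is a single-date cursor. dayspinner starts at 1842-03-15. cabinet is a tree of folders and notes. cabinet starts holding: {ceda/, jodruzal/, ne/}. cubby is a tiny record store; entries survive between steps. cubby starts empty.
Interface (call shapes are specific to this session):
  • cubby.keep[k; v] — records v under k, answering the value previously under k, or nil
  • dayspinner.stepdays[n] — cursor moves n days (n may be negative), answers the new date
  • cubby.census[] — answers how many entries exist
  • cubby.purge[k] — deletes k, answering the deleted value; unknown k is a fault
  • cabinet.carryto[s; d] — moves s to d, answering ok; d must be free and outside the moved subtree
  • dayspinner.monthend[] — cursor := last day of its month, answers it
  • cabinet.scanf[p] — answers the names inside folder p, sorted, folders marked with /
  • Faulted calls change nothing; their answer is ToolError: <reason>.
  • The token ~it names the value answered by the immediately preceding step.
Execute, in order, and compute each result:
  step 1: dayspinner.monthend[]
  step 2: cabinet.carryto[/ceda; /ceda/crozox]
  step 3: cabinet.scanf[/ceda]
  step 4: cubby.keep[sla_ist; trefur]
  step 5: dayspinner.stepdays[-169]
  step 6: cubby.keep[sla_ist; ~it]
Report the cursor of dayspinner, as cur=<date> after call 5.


~$ monthend
= 1842-03-31
~$ carryto s=/ceda d=/ceda/crozox
= ToolError: into itself
~$ scanf p=/ceda
= []
~$ keep k=sla_ist v=trefur
= nil
~$ stepdays n=-169
= 1841-10-13
~$ keep k=sla_ist v=~it
= trefur

Answer: cur=1841-10-13


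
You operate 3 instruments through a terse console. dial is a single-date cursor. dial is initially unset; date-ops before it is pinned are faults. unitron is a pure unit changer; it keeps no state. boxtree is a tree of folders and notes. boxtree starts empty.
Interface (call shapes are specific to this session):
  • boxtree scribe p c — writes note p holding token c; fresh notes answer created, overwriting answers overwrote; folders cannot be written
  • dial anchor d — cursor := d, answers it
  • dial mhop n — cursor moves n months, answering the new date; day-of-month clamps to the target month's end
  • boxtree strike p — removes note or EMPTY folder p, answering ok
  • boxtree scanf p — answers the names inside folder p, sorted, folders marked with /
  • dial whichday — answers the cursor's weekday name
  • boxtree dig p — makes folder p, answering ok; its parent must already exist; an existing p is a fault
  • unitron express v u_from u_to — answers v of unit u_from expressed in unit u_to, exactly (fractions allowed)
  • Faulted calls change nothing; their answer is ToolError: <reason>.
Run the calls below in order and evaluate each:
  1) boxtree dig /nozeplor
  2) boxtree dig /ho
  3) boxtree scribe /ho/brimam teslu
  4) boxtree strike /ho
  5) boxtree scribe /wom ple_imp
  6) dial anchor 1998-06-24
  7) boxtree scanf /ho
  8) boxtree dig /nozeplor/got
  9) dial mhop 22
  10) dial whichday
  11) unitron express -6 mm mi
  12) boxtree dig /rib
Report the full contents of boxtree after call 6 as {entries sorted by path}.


Answer: {ho/, ho/brimam=teslu, nozeplor/, wom=ple_imp}

Derivation:
-- boxtree dig(p→/nozeplor) => ok
-- boxtree dig(p→/ho) => ok
-- boxtree scribe(p→/ho/brimam, c→teslu) => created
-- boxtree strike(p→/ho) => ToolError: not empty
-- boxtree scribe(p→/wom, c→ple_imp) => created
-- dial anchor(d→1998-06-24) => 1998-06-24
-- boxtree scanf(p→/ho) => [brimam]
-- boxtree dig(p→/nozeplor/got) => ok
-- dial mhop(n→22) => 2000-04-24
-- dial whichday() => Monday
-- unitron express(v→-6, u_from→mm, u_to→mi) => -1/268224
-- boxtree dig(p→/rib) => ok


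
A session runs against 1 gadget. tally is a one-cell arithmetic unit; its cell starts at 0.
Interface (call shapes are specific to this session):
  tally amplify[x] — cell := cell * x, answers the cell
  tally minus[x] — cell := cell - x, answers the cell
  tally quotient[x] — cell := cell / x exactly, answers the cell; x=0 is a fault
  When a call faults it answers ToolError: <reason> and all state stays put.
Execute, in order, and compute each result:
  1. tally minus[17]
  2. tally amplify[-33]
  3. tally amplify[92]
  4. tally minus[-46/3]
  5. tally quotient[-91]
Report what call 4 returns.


Answer: 154882/3

Derivation:
[in] tally minus x='17'
= -17
[in] tally amplify x='-33'
= 561
[in] tally amplify x='92'
= 51612
[in] tally minus x='-46/3'
= 154882/3
[in] tally quotient x='-91'
= -1702/3


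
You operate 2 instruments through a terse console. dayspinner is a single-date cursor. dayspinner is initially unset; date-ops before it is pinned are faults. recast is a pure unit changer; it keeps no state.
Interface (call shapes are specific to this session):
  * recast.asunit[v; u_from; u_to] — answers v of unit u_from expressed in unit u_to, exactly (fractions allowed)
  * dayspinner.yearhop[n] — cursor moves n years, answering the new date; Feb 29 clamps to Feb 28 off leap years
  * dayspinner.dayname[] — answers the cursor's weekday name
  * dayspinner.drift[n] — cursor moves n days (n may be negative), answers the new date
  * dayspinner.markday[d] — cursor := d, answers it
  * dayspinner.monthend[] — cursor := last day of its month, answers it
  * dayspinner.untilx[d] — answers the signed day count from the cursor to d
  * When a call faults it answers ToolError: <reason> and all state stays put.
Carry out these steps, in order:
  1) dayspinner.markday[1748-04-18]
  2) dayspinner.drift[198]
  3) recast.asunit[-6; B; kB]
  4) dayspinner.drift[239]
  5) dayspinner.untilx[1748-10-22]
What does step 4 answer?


Answer: 1749-06-29

Derivation:
~$ dayspinner.markday d=1748-04-18
:: 1748-04-18
~$ dayspinner.drift n=198
:: 1748-11-02
~$ recast.asunit v=-6 u_from=B u_to=kB
:: -3/500
~$ dayspinner.drift n=239
:: 1749-06-29
~$ dayspinner.untilx d=1748-10-22
:: -250


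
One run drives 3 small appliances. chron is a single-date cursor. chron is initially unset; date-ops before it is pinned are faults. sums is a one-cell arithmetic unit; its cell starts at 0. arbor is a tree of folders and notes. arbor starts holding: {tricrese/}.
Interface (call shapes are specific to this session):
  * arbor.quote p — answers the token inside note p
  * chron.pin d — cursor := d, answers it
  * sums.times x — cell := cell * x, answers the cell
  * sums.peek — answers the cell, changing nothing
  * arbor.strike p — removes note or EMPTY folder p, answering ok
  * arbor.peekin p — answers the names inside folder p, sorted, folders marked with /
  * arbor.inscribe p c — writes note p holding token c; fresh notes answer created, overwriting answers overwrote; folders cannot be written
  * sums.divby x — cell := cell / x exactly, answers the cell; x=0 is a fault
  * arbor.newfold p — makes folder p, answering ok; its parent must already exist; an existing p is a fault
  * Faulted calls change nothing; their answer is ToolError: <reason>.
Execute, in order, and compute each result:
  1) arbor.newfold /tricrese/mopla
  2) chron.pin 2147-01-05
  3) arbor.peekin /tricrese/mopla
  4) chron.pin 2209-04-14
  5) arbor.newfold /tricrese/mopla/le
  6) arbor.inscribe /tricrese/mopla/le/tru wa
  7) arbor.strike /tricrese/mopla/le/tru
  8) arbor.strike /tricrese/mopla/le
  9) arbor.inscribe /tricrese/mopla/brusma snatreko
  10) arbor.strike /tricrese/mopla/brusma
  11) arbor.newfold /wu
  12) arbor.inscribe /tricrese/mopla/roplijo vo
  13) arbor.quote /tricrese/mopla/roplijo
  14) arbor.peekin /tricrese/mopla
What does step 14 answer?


! newfold(p='/tricrese/mopla') -> ok
! pin(d='2147-01-05') -> 2147-01-05
! peekin(p='/tricrese/mopla') -> []
! pin(d='2209-04-14') -> 2209-04-14
! newfold(p='/tricrese/mopla/le') -> ok
! inscribe(p='/tricrese/mopla/le/tru', c='wa') -> created
! strike(p='/tricrese/mopla/le/tru') -> ok
! strike(p='/tricrese/mopla/le') -> ok
! inscribe(p='/tricrese/mopla/brusma', c='snatreko') -> created
! strike(p='/tricrese/mopla/brusma') -> ok
! newfold(p='/wu') -> ok
! inscribe(p='/tricrese/mopla/roplijo', c='vo') -> created
! quote(p='/tricrese/mopla/roplijo') -> vo
! peekin(p='/tricrese/mopla') -> [roplijo]

Answer: [roplijo]


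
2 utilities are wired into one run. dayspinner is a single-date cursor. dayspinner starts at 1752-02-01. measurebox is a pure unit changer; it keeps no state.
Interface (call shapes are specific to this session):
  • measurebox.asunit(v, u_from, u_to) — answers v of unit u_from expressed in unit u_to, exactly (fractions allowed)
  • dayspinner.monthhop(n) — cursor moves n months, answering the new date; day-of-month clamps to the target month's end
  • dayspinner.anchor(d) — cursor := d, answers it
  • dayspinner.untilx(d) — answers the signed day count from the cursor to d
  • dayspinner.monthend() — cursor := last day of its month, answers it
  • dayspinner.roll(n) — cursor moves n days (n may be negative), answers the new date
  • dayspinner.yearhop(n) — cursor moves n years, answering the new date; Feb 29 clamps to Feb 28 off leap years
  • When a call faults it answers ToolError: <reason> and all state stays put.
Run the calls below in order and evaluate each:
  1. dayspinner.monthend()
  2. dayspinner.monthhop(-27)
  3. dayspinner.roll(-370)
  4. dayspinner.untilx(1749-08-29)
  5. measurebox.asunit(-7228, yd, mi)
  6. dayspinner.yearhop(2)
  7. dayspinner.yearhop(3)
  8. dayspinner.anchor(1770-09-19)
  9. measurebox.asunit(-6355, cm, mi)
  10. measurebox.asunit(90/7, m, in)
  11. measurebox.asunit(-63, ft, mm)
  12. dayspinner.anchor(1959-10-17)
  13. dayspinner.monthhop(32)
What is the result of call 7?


Answer: 1753-11-24

Derivation:
% dayspinner.monthend
:: 1752-02-29
% dayspinner.monthhop n: -27
:: 1749-11-29
% dayspinner.roll n: -370
:: 1748-11-24
% dayspinner.untilx d: 1749-08-29
:: 278
% measurebox.asunit v: -7228 u_from: yd u_to: mi
:: -1807/440
% dayspinner.yearhop n: 2
:: 1750-11-24
% dayspinner.yearhop n: 3
:: 1753-11-24
% dayspinner.anchor d: 1770-09-19
:: 1770-09-19
% measurebox.asunit v: -6355 u_from: cm u_to: mi
:: -31775/804672
% measurebox.asunit v: 90/7 u_from: m u_to: in
:: 450000/889
% measurebox.asunit v: -63 u_from: ft u_to: mm
:: -96012/5
% dayspinner.anchor d: 1959-10-17
:: 1959-10-17
% dayspinner.monthhop n: 32
:: 1962-06-17


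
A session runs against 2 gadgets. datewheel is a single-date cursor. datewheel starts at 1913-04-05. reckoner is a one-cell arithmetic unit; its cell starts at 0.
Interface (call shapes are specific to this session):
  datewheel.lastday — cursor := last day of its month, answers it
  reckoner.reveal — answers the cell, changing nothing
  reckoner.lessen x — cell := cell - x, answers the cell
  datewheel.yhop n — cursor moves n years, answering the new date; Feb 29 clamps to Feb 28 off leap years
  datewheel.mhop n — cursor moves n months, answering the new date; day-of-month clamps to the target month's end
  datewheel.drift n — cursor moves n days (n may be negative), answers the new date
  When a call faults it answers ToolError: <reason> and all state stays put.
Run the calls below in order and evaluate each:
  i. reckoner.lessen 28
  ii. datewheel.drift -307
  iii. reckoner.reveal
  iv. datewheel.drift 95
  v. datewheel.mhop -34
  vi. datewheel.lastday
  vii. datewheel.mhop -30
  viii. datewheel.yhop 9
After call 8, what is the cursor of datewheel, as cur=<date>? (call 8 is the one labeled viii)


Answer: cur=1916-05-30

Derivation:
% reckoner.lessen(x='28') => -28
% datewheel.drift(n='-307') => 1912-06-02
% reckoner.reveal() => -28
% datewheel.drift(n='95') => 1912-09-05
% datewheel.mhop(n='-34') => 1909-11-05
% datewheel.lastday() => 1909-11-30
% datewheel.mhop(n='-30') => 1907-05-30
% datewheel.yhop(n='9') => 1916-05-30


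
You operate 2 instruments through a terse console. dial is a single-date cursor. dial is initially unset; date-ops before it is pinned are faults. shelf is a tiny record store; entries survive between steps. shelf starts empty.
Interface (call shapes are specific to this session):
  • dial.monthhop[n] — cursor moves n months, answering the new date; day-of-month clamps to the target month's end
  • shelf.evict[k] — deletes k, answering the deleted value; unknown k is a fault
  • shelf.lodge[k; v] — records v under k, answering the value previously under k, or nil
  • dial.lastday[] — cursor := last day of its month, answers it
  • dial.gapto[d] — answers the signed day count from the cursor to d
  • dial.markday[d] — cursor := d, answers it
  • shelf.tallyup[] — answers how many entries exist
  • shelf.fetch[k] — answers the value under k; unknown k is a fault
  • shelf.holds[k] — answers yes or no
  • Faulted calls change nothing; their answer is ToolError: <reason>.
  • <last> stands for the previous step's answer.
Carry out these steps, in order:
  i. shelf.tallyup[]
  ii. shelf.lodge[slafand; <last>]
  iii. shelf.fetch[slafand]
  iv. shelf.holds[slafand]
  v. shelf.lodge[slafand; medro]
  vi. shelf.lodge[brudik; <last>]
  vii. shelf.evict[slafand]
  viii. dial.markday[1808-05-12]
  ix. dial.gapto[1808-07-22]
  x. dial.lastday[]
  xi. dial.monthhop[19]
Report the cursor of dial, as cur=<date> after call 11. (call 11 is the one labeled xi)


>> shelf.tallyup()
<< 0
>> shelf.lodge(k→slafand, v→<last>)
<< nil
>> shelf.fetch(k→slafand)
<< 0
>> shelf.holds(k→slafand)
<< yes
>> shelf.lodge(k→slafand, v→medro)
<< 0
>> shelf.lodge(k→brudik, v→<last>)
<< nil
>> shelf.evict(k→slafand)
<< medro
>> dial.markday(d→1808-05-12)
<< 1808-05-12
>> dial.gapto(d→1808-07-22)
<< 71
>> dial.lastday()
<< 1808-05-31
>> dial.monthhop(n→19)
<< 1809-12-31

Answer: cur=1809-12-31


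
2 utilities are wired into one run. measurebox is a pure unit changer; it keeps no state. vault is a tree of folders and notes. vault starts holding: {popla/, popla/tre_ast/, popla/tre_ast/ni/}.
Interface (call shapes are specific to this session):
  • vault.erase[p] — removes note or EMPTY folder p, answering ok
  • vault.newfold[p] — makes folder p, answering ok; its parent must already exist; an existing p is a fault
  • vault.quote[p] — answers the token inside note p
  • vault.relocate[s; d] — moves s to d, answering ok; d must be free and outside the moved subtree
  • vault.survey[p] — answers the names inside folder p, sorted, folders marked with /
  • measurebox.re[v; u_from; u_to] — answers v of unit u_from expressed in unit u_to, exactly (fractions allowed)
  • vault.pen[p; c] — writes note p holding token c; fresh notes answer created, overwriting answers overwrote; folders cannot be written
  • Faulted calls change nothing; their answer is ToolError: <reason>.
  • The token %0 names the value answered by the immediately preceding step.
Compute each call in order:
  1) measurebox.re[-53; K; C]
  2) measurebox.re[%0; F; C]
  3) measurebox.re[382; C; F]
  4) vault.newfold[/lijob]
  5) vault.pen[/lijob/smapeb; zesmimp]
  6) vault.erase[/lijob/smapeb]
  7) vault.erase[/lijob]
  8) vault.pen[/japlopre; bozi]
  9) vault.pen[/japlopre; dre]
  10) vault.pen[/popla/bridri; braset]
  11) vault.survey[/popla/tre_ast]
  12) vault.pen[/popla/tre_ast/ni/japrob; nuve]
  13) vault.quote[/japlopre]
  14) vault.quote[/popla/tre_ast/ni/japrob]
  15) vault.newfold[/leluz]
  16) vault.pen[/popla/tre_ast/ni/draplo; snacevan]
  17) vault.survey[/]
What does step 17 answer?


Answer: [japlopre, leluz/, popla/]

Derivation:
>>> measurebox.re v='-53' u_from='K' u_to='C'
= -6523/20
>>> measurebox.re v='%0' u_from='F' u_to='C'
= -7163/36
>>> measurebox.re v='382' u_from='C' u_to='F'
= 3598/5
>>> vault.newfold p='/lijob'
= ok
>>> vault.pen p='/lijob/smapeb' c='zesmimp'
= created
>>> vault.erase p='/lijob/smapeb'
= ok
>>> vault.erase p='/lijob'
= ok
>>> vault.pen p='/japlopre' c='bozi'
= created
>>> vault.pen p='/japlopre' c='dre'
= overwrote
>>> vault.pen p='/popla/bridri' c='braset'
= created
>>> vault.survey p='/popla/tre_ast'
= [ni/]
>>> vault.pen p='/popla/tre_ast/ni/japrob' c='nuve'
= created
>>> vault.quote p='/japlopre'
= dre
>>> vault.quote p='/popla/tre_ast/ni/japrob'
= nuve
>>> vault.newfold p='/leluz'
= ok
>>> vault.pen p='/popla/tre_ast/ni/draplo' c='snacevan'
= created
>>> vault.survey p='/'
= [japlopre, leluz/, popla/]


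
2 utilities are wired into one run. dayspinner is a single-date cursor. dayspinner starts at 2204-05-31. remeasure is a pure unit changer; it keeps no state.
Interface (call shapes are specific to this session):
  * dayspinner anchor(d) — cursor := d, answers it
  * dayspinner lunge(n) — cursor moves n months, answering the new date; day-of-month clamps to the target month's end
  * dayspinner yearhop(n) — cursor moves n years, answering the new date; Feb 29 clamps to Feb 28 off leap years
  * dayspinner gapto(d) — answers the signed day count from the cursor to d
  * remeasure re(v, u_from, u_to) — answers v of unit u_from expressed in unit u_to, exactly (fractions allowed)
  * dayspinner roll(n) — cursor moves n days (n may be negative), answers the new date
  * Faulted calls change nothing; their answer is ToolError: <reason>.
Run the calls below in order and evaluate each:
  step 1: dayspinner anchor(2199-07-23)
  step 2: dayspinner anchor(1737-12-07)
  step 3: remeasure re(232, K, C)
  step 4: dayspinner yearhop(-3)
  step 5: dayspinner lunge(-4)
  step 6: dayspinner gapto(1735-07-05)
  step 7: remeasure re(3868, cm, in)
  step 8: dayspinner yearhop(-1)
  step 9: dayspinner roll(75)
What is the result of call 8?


Step: dayspinner anchor[d='2199-07-23']
Result: 2199-07-23
Step: dayspinner anchor[d='1737-12-07']
Result: 1737-12-07
Step: remeasure re[v='232'; u_from='K'; u_to='C']
Result: -823/20
Step: dayspinner yearhop[n='-3']
Result: 1734-12-07
Step: dayspinner lunge[n='-4']
Result: 1734-08-07
Step: dayspinner gapto[d='1735-07-05']
Result: 332
Step: remeasure re[v='3868'; u_from='cm'; u_to='in']
Result: 193400/127
Step: dayspinner yearhop[n='-1']
Result: 1733-08-07
Step: dayspinner roll[n='75']
Result: 1733-10-21

Answer: 1733-08-07


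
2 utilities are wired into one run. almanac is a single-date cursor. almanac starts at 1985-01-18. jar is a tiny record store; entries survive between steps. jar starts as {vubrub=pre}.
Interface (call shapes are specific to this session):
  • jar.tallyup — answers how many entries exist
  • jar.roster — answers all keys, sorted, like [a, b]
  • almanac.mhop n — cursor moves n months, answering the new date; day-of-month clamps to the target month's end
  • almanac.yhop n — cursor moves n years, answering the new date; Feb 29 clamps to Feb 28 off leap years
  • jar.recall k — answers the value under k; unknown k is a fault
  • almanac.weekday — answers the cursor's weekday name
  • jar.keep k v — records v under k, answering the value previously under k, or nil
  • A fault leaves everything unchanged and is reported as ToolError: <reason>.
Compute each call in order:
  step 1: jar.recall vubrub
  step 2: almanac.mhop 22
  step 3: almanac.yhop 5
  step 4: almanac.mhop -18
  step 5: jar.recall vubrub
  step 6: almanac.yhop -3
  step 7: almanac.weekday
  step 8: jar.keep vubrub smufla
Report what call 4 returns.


Then jar.recall passing k: vubrub, giving pre.
Next I call almanac.mhop passing n: 22, and observe 1986-11-18.
Invoking almanac.yhop passing n: 5, → 1991-11-18.
Invoking almanac.mhop passing n: -18, yielding 1990-05-18.
Next I call jar.recall passing k: vubrub, and get pre.
I call almanac.yhop passing n: -3, and see 1987-05-18.
I invoke almanac.weekday(), — result: Monday.
Now I run jar.keep passing k: vubrub, v: smufla: pre.

Answer: 1990-05-18


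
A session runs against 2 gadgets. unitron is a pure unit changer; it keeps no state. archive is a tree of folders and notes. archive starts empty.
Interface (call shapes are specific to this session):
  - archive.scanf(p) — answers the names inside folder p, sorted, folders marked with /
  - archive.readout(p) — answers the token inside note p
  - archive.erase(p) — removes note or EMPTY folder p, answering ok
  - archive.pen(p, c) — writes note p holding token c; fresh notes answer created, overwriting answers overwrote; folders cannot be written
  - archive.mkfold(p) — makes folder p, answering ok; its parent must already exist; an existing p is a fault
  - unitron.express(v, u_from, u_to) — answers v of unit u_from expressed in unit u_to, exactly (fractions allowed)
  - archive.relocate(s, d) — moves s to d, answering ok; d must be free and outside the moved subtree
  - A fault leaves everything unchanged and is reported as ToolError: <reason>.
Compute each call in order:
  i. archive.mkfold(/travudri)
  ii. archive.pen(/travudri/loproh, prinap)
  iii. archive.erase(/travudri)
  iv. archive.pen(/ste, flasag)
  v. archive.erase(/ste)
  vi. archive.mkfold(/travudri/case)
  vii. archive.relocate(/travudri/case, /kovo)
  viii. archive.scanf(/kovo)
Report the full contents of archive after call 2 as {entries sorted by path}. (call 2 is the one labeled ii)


Answer: {travudri/, travudri/loproh=prinap}

Derivation:
>> archive.mkfold(p→/travudri)
<< ok
>> archive.pen(p→/travudri/loproh, c→prinap)
<< created
>> archive.erase(p→/travudri)
<< ToolError: not empty
>> archive.pen(p→/ste, c→flasag)
<< created
>> archive.erase(p→/ste)
<< ok
>> archive.mkfold(p→/travudri/case)
<< ok
>> archive.relocate(s→/travudri/case, d→/kovo)
<< ok
>> archive.scanf(p→/kovo)
<< []


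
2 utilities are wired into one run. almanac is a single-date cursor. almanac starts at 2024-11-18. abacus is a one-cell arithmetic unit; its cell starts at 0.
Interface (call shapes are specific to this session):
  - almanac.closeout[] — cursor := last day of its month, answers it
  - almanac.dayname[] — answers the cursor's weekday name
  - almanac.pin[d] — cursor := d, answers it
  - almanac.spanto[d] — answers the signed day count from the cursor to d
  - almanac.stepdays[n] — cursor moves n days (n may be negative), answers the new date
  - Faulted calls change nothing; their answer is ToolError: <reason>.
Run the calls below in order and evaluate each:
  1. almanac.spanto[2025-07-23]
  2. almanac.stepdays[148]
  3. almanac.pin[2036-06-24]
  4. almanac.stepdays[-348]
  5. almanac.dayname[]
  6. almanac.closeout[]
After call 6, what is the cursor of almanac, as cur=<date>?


==> almanac.spanto(d='2025-07-23')
<== 247
==> almanac.stepdays(n='148')
<== 2025-04-15
==> almanac.pin(d='2036-06-24')
<== 2036-06-24
==> almanac.stepdays(n='-348')
<== 2035-07-12
==> almanac.dayname()
<== Thursday
==> almanac.closeout()
<== 2035-07-31

Answer: cur=2035-07-31


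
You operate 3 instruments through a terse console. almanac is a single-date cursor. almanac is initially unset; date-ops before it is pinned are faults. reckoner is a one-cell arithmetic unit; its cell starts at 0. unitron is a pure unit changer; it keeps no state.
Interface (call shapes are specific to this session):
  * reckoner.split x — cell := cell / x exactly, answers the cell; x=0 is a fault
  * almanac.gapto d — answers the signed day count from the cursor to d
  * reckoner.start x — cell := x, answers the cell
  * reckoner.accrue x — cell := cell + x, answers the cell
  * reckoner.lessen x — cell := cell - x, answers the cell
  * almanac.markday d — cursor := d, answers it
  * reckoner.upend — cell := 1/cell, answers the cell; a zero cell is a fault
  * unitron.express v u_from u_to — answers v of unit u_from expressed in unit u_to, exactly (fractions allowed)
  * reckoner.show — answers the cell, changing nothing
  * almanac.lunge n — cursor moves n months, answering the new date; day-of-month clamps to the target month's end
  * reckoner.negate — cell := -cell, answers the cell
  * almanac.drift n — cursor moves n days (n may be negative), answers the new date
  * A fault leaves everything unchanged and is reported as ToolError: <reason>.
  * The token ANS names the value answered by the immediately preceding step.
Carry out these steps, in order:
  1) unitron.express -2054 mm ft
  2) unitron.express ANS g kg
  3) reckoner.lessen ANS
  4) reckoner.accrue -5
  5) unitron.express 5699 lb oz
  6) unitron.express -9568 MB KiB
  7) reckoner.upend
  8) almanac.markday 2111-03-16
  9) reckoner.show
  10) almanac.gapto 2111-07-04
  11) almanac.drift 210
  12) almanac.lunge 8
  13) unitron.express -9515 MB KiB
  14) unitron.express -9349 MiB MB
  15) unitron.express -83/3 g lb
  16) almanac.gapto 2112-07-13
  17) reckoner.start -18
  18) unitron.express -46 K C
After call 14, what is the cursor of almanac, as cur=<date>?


Answer: cur=2112-06-12

Derivation:
>> express(v: -2054, u_from: mm, u_to: ft)
<< -5135/762
>> express(v: ANS, u_from: g, u_to: kg)
<< -1027/152400
>> lessen(x: ANS)
<< 1027/152400
>> accrue(x: -5)
<< -760973/152400
>> express(v: 5699, u_from: lb, u_to: oz)
<< 91184
>> express(v: -9568, u_from: MB, u_to: KiB)
<< -9343750
>> upend()
<< -152400/760973
>> markday(d: 2111-03-16)
<< 2111-03-16
>> show()
<< -152400/760973
>> gapto(d: 2111-07-04)
<< 110
>> drift(n: 210)
<< 2111-10-12
>> lunge(n: 8)
<< 2112-06-12
>> express(v: -9515, u_from: MB, u_to: KiB)
<< -148671875/16
>> express(v: -9349, u_from: MiB, u_to: MB)
<< -153174016/15625
>> express(v: -83/3, u_from: g, u_to: lb)
<< -8300000/136077711
>> gapto(d: 2112-07-13)
<< 31
>> start(x: -18)
<< -18
>> express(v: -46, u_from: K, u_to: C)
<< -6383/20


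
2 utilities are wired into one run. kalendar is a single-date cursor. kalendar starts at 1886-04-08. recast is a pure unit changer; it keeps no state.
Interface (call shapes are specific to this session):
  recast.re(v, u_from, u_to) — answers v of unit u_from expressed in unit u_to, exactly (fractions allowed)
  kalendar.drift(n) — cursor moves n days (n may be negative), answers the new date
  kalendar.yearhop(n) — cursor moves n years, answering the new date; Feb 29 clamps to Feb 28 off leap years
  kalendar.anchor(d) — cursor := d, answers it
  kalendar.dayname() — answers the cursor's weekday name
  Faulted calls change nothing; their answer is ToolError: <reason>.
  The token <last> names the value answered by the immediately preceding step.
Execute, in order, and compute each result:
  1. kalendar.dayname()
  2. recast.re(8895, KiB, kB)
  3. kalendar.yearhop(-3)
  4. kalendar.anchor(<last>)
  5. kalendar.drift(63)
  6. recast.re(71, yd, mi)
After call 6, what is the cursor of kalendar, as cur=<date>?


Answer: cur=1883-06-10

Derivation:
;; 1. dayname() : Thursday
;; 2. re(v: 8895, u_from: KiB, u_to: kB) : 227712/25
;; 3. yearhop(n: -3) : 1883-04-08
;; 4. anchor(d: <last>) : 1883-04-08
;; 5. drift(n: 63) : 1883-06-10
;; 6. re(v: 71, u_from: yd, u_to: mi) : 71/1760


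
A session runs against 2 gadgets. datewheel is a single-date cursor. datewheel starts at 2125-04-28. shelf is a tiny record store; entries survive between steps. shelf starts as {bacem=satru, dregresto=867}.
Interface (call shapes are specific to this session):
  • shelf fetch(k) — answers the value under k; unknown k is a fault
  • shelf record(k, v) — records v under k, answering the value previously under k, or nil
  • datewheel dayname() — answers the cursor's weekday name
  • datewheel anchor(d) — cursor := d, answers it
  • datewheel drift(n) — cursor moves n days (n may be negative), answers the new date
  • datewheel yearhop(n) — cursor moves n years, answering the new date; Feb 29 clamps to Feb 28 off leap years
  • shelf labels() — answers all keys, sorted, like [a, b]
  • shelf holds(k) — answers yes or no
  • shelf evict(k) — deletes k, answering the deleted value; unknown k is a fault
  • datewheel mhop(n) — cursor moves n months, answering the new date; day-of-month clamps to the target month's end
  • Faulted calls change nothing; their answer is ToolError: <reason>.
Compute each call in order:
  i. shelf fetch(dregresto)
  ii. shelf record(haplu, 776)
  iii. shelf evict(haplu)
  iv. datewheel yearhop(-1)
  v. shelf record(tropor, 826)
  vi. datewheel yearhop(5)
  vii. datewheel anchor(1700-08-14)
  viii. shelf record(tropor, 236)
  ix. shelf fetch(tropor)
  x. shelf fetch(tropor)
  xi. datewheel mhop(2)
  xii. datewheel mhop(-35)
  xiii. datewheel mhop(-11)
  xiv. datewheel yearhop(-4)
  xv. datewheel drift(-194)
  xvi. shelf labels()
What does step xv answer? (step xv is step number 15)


Answer: 1692-06-03

Derivation:
>> shelf fetch(dregresto)
<< 867
>> shelf record(haplu, 776)
<< nil
>> shelf evict(haplu)
<< 776
>> datewheel yearhop(-1)
<< 2124-04-28
>> shelf record(tropor, 826)
<< nil
>> datewheel yearhop(5)
<< 2129-04-28
>> datewheel anchor(1700-08-14)
<< 1700-08-14
>> shelf record(tropor, 236)
<< 826
>> shelf fetch(tropor)
<< 236
>> shelf fetch(tropor)
<< 236
>> datewheel mhop(2)
<< 1700-10-14
>> datewheel mhop(-35)
<< 1697-11-14
>> datewheel mhop(-11)
<< 1696-12-14
>> datewheel yearhop(-4)
<< 1692-12-14
>> datewheel drift(-194)
<< 1692-06-03
>> shelf labels()
<< [bacem, dregresto, tropor]
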